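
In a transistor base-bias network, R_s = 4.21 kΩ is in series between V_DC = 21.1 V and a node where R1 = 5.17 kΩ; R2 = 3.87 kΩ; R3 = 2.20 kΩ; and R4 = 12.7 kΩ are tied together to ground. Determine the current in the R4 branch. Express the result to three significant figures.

Combine the parallel branches: R_p = (1/5.17 + 1/3.87 + 1/2.20 + 1/12.7)⁻¹ = 1.015 kΩ.
V_A = 21.1 × 1.015/5.225 = 4.099 V.
Branch current I = V_A/R4 = 4.099/12.7 = 0.3228 mA.

I ≈ 0.323 mA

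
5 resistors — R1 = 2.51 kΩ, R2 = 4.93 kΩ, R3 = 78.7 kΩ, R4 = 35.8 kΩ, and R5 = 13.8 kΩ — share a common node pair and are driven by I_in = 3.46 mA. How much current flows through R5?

Conductances: ΣG = 1/2.51 + 1/4.93 + 1/78.7 + 1/35.8 + 1/13.8 = 0.7143 (1/kΩ).
R5 takes the fraction G_k/ΣG = 0.07246/0.7143 = 0.1014, so I = 3.46 × 0.1014 = 0.3510 mA.

I ≈ 0.351 mA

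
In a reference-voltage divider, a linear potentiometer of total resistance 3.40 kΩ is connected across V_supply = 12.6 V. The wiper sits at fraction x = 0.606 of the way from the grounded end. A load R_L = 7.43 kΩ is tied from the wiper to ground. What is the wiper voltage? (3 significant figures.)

V_out ≈ 6.88 V

The pot divides into 1.340 kΩ above the wiper and 2.060 kΩ below.
(x·R_p) ‖ R_L = 1.613 kΩ.
V_out = 12.6 × 1.613/(1.340 + 1.613) = 6.884 V.
(Unloaded: V_out = x·V_supply = 7.64 V.)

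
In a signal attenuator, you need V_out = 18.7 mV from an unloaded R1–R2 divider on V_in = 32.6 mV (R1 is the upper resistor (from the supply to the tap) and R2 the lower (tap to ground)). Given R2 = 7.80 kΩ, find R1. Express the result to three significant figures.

V_out/V_in = R2/(R1+R2) = 0.5736.
So R1 = R2 · (V_in/V_out − 1) = 7.80 × (32.6/18.7 − 1) = 7.80 × 0.7433 = 5.798 kΩ.

R1 ≈ 5.80 kΩ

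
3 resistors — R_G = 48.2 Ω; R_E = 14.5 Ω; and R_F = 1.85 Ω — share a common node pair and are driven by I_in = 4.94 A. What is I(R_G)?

Total conductance ΣG = 1/48.2 + 1/14.5 + 1/1.85 = 0.6303 (units of 1/Ω).
By the current-divider rule, I = I_in · G_k/ΣG = 4.94 × 0.03292 = 0.1626 A.

I ≈ 0.163 A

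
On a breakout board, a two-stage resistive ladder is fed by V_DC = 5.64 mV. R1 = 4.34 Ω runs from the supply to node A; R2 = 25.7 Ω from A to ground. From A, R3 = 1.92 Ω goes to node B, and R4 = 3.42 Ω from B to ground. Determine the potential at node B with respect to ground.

V_B ≈ 1.82 mV

Node A sees R2 in parallel with the series input of stage 2, R3 + R4 = 5.340 Ω.
R2 ‖ (R3+R4) = 4.421 Ω.
So V_A = 5.64 × 0.5046 = 2.846 mV.
Stage 2 is unloaded, so V_B = V_A · R4/(R3+R4) = 2.846 × 3.42/5.340 = 1.823 mV.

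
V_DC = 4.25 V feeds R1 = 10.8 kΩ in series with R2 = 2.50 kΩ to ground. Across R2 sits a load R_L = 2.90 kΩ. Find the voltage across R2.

V_out ≈ 0.470 V

The load sits in parallel with R2, giving an effective lower resistance R2' = R2·R_L/(R2+R_L) = 1.343 kΩ.
Now apply the divider: V_out = 4.25 × 0.1106 = 0.4699 V.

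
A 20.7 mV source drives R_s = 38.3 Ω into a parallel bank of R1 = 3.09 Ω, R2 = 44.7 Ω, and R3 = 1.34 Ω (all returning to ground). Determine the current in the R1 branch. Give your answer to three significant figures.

Equivalent of the parallel group: R_p = 0.9155 Ω.
V_A = 20.7 × 0.9155/39.22 = 0.4833 mV.
I(R1) = V_A / R1 = 0.4833/3.09 = 0.1564 mA.

I ≈ 0.156 mA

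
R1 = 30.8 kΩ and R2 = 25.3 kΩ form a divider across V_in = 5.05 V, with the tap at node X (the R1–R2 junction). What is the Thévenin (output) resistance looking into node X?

With V_in suppressed (replaced by a short), R_th = R1 ‖ R2 = (30.80 × 25.3)/(30.80 + 25.3) = 13.89 kΩ.

R_th ≈ 13.9 kΩ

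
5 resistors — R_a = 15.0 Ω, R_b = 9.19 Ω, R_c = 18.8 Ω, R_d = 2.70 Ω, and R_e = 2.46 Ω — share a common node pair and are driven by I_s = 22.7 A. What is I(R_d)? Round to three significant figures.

Total conductance ΣG = 1/15.0 + 1/9.19 + 1/18.8 + 1/2.70 + 1/2.46 = 1.006 (units of 1/Ω).
Current divider: I(R_d) = I_s · G_k/ΣG = 22.7 × (0.3704/1.006) = 22.7 × 0.3683 = 8.361 A.

I ≈ 8.36 A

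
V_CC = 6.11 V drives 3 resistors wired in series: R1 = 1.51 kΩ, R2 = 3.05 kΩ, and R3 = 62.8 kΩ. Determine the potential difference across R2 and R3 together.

Series total: ΣR = 1.51 + 3.05 + 62.8 = 67.36 kΩ.
R_{R2..R3} = 3.05 + 62.8 = 65.85 kΩ.
V = V_CC · R/ΣR = 6.11 × 0.9776 = 5.973 V.

V ≈ 5.97 V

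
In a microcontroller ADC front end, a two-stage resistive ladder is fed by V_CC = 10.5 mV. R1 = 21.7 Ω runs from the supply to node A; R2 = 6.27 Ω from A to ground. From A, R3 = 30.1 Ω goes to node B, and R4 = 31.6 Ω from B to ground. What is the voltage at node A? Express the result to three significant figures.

The second stage (R3 + R4 = 61.70 Ω) loads node A in parallel with R2.
Effective lower resistance at A: R2 ‖ 61.70 = 5.692 Ω.
So V_A = 10.5 × 0.2078 = 2.182 mV.

V_A ≈ 2.18 mV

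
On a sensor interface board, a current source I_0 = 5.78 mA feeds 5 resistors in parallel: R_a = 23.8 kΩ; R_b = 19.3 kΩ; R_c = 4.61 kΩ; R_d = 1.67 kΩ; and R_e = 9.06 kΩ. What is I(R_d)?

I ≈ 3.39 mA

Conductances: ΣG = 1/23.8 + 1/19.3 + 1/4.61 + 1/1.67 + 1/9.06 = 1.020 (1/kΩ).
R_d takes the fraction G_k/ΣG = 0.5988/1.020 = 0.5871, so I = 5.78 × 0.5871 = 3.393 mA.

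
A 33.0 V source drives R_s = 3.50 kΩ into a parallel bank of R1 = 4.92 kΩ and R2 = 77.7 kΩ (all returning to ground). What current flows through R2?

Parallel bank: R_p = 1/(1/4.92 + 1/77.7) = 4.627 kΩ.
V_A = 33.0 × 4.627/8.127 = 18.79 V.
I(R2) = V_A / R2 = 18.79/77.7 = 0.2418 mA.
(Equivalently: I_total = 4.061 mA, then current-divider fraction G_k/ΣG = 0.05955.)

I ≈ 0.242 mA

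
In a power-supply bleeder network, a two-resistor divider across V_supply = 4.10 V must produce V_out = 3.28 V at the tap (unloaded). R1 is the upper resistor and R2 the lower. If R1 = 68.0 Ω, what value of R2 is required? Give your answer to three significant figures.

R2 ≈ 272 Ω

The divider ratio is R2/(R1+R2) = 3.28/4.10 = 0.8000.
So R2 = R1 · V_out/(V_supply − V_out) = 68.0 × 3.28/(4.10 − 3.28) = 68.0 × 4.000 = 272.0 Ω.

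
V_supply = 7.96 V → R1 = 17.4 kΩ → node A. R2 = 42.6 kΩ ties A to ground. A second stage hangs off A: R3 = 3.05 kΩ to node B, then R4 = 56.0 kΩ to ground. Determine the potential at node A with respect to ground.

Node A sees R2 in parallel with the series input of stage 2, R3 + R4 = 59.05 kΩ.
R2 ‖ (R3+R4) = 24.75 kΩ.
V_A = 7.96 × 24.75/(17.4 + 24.75) = 4.674 V.

V_A ≈ 4.67 V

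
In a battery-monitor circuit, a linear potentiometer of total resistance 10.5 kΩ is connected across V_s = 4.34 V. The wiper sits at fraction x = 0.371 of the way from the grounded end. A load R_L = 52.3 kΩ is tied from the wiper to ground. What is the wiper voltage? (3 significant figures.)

Lower segment x·R_p = 3.896 kΩ; upper segment (1−x)·R_p = 6.604 kΩ.
Lower segment in parallel with the load: 3.896 ‖ 52.3 = 3.625 kΩ.
V_out = 4.34 × 3.625/(6.604 + 3.625) = 1.538 V.
(Unloaded: V_out = x·V_s = 1.61 V.)

V_out ≈ 1.54 V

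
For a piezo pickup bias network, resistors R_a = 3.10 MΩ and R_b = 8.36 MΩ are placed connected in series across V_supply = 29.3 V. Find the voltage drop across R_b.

Total series resistance ΣR = 3.10 + 8.36 = 11.46 MΩ.
V = V_supply · R/ΣR = 29.3 × 0.7295 = 21.37 V.

V ≈ 21.4 V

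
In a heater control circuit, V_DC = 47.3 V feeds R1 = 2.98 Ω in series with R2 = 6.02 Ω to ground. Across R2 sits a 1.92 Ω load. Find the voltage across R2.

V_out ≈ 15.5 V

First combine the lower leg with the load: R2 ‖ R_L = 1.456 Ω.
Voltage divider with the loaded lower leg: V_out = 47.3 × 1.456/(2.98 + 1.456) = 47.3 × 0.3282 = 15.52 V.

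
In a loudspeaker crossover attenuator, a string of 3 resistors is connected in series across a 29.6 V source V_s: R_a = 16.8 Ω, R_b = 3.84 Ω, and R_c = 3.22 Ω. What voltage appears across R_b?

V ≈ 4.76 V

ΣR = 16.8 + 3.84 + 3.22 = 23.86 Ω.
Voltage divider: V = V_s · (3.840 / 23.86) = 29.6 × 0.1609 = 4.764 V.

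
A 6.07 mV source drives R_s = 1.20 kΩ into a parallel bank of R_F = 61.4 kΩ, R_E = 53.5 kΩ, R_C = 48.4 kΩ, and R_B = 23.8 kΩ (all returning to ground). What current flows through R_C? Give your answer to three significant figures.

I ≈ 0.112 µA

Equivalent of the parallel group: R_p = 10.24 kΩ.
V_A by voltage divider: V_A = 6.07 × 10.24/(1.20 + 10.24) = 5.433 mV.
Branch current I = V_A/R_C = 5.433/48.4 = 0.1123 µA.
(Equivalently: I_total = 0.5306 µA, then current-divider fraction G_k/ΣG = 0.2116.)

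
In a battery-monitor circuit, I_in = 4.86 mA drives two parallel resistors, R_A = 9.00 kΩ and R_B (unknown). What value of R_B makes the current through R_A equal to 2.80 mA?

R_B ≈ 12.2 kΩ

In a two-way split, I_A/I_in = R_B/(R_A + R_B).
With f = 0.5761, R_B = R_A · f/(1−f) = 9.00 × 1.359 = 12.23 kΩ.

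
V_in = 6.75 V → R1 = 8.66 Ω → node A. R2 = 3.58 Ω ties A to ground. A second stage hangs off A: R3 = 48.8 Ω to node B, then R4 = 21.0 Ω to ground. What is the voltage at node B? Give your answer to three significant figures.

V_B ≈ 0.573 V

The second stage (R3 + R4 = 69.80 Ω) loads node A in parallel with R2.
R2 ‖ (R3+R4) = 3.405 Ω.
So V_A = 6.75 × 0.2822 = 1.905 V.
V_B = V_A × 0.3009 = 0.5732 V.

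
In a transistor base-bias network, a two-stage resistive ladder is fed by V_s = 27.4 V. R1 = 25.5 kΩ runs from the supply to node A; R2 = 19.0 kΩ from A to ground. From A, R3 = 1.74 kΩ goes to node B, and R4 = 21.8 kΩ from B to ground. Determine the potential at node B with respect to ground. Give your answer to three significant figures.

V_B ≈ 7.41 V

Looking into the second stage from A: R3 + R4 = 23.54 kΩ appears in parallel with R2.
R2 ‖ (R3+R4) = 10.51 kΩ.
First divider: V_A = V_s · 10.51/(25.5 + 10.51) = 7.999 V.
Then the unloaded second divider: V_B = V_A × R4/(R3+R4) = 7.999 × 0.9261 = 7.408 V.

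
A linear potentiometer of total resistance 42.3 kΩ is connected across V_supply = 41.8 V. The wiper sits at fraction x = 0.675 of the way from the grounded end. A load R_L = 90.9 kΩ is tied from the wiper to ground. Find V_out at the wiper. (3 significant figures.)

Split the track: R_lower = x·R_p = 28.55 kΩ, R_upper = (1−x)·R_p = 13.75 kΩ.
(x·R_p) ‖ R_L = 21.73 kΩ.
V_out = 41.8 × 21.73/(13.75 + 21.73) = 25.60 V.

V_out ≈ 25.6 V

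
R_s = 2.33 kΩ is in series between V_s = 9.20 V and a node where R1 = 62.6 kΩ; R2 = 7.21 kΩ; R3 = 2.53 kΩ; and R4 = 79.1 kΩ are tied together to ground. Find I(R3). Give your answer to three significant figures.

Parallel bank: R_p = 1/(1/62.6 + 1/7.21 + 1/2.53 + 1/79.1) = 1.778 kΩ.
V_A = 9.20 × 1.778/4.108 = 3.981 V.
Branch current I = V_A/R3 = 3.981/2.53 = 1.574 mA.

I ≈ 1.57 mA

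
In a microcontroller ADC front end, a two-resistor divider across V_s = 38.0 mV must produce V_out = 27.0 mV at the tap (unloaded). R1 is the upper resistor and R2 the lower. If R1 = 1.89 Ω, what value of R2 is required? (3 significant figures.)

R2 ≈ 4.64 Ω

Required fraction k = V_out/V_s = 0.7105.
So R2 = R1 · V_out/(V_s − V_out) = 1.89 × 27.0/(38.0 − 27.0) = 1.89 × 2.455 = 4.639 Ω.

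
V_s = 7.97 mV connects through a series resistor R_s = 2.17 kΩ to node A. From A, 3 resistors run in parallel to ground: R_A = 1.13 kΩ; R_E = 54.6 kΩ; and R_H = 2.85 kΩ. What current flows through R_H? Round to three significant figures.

Equivalent of the parallel group: R_p = 0.7974 kΩ.
V_A = 7.97 × 0.7974/2.967 = 2.142 mV.
I(R_H) = V_A / R_H = 2.142/2.85 = 0.7514 µA.

I ≈ 0.751 µA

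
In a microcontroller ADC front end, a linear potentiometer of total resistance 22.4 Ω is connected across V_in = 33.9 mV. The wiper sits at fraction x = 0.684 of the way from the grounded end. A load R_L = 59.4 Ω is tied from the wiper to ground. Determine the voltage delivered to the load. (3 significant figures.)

Lower segment x·R_p = 15.32 Ω; upper segment (1−x)·R_p = 7.078 Ω.
Lower segment in parallel with the load: 15.32 ‖ 59.4 = 12.18 Ω.
Loaded-divider output: V_out = 33.9 × 0.6324 = 21.44 mV.

V_out ≈ 21.4 mV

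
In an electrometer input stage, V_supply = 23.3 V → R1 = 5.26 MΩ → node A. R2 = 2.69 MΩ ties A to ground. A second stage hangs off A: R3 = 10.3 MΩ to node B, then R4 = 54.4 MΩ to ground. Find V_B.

V_B ≈ 6.45 V

The second stage (R3 + R4 = 64.70 MΩ) loads node A in parallel with R2.
R2 ‖ (R3+R4) = 2.583 MΩ.
First divider: V_A = V_supply · 2.583/(5.26 + 2.583) = 7.673 V.
Then the unloaded second divider: V_B = V_A × R4/(R3+R4) = 7.673 × 0.8408 = 6.451 V.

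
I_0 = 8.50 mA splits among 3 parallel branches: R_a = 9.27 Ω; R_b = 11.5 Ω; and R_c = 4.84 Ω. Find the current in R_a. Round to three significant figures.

I ≈ 2.28 mA

Total conductance ΣG = 1/9.27 + 1/11.5 + 1/4.84 = 0.4014 (units of 1/Ω).
By the current-divider rule, I = I_0 · G_k/ΣG = 8.50 × 0.2687 = 2.284 mA.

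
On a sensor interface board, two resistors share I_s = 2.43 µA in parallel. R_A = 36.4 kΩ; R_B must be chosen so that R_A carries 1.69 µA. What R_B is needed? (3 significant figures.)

In a two-way split, I_A/I_s = R_B/(R_A + R_B).
With f = 0.6955, R_B = R_A · f/(1−f) = 36.4 × 2.284 = 83.13 kΩ.

R_B ≈ 83.1 kΩ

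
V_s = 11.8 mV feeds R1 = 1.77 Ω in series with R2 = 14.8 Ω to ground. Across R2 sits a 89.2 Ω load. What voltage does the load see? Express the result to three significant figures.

R2 ‖ R_L = (14.8 × 89.2)/(14.8 + 89.2) = 12.69 Ω.
Then V_out = V_s · R2'/(R1 + R2') = 11.8 × 12.69/14.46 = 10.36 mV.

V_out ≈ 10.4 mV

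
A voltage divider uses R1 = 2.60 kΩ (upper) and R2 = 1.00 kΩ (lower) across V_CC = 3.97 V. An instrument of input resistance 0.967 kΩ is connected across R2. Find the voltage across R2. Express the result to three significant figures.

R2 ‖ R_L = (1.00 × 0.967)/(1.00 + 0.967) = 0.4916 kΩ.
Now apply the divider: V_out = 3.97 × 0.1590 = 0.6313 V.
(Unloaded it would be 1.10 V; the load pulls it down.)

V_out ≈ 0.631 V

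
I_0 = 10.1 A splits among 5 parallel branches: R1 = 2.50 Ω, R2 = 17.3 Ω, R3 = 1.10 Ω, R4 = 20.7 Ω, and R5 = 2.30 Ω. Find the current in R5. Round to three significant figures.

I ≈ 2.37 A

Total conductance ΣG = 1/2.50 + 1/17.3 + 1/1.10 + 1/20.7 + 1/2.30 = 1.850 (units of 1/Ω).
By the current-divider rule, I = I_0 · G_k/ΣG = 10.1 × 0.2350 = 2.374 A.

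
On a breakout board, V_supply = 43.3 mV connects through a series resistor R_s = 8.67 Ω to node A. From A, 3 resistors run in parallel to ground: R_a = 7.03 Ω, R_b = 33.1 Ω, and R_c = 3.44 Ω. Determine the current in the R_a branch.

I ≈ 1.23 mA

Equivalent of the parallel group: R_p = 2.159 Ω.
Node voltage V_A = V_supply · R_p/(R_s + R_p) = 43.3 × 0.1994 = 8.633 mV.
Branch current I = V_A/R_a = 8.633/7.03 = 1.228 mA.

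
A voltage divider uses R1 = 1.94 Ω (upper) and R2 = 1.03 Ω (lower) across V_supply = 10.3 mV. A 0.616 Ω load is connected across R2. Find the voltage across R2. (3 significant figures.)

V_out ≈ 1.71 mV

R2 ‖ R_L = (1.03 × 0.616)/(1.03 + 0.616) = 0.3855 Ω.
Then V_out = V_supply · R2'/(R1 + R2') = 10.3 × 0.3855/2.325 = 1.707 mV.
(Unloaded it would be 3.57 mV; the load pulls it down.)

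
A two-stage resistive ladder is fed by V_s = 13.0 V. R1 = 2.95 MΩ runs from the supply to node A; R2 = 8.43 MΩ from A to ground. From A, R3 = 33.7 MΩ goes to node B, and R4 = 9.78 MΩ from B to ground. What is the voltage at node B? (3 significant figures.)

V_B ≈ 2.06 V

Looking into the second stage from A: R3 + R4 = 43.48 MΩ appears in parallel with R2.
Effective lower resistance at A: R2 ‖ 43.48 = 7.061 MΩ.
First divider: V_A = V_s · 7.061/(2.95 + 7.061) = 9.169 V.
Stage 2 is unloaded, so V_B = V_A · R4/(R3+R4) = 9.169 × 9.78/43.48 = 2.062 V.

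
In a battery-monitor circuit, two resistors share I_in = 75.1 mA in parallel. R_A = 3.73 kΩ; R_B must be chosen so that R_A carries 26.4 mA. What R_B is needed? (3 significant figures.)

Two-branch current divider: I_A = I_in · R_B/(R_A + R_B).
26.4/75.1 = R_B/(R_A + R_B) → R_B = R_A · (0.3515)/(1 − 0.3515) = 3.73 × 0.5421 = 2.022 kΩ.

R_B ≈ 2.02 kΩ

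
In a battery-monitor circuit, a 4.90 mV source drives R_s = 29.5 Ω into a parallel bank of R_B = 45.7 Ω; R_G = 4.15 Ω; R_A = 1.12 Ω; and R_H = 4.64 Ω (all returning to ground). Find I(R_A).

Combine the parallel branches: R_p = (1/45.7 + 1/4.15 + 1/1.12 + 1/4.64)⁻¹ = 0.7293 Ω.
V_A = 4.90 × 0.7293/30.23 = 0.1182 mV.
I(R_A) = V_A / R_A = 0.1182/1.12 = 0.1055 mA.

I ≈ 0.106 mA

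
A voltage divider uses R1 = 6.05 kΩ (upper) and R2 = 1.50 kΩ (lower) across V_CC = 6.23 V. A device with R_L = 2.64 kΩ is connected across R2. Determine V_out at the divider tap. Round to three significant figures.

R2 ‖ R_L = (1.50 × 2.64)/(1.50 + 2.64) = 0.9565 kΩ.
Voltage divider with the loaded lower leg: V_out = 6.23 × 0.9565/(6.05 + 0.9565) = 6.23 × 0.1365 = 0.8505 V.

V_out ≈ 0.851 V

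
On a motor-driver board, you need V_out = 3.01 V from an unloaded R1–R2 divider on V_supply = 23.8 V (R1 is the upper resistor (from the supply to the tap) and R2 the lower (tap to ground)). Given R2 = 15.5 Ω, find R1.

Required fraction k = V_out/V_supply = 0.1265.
So R1 = R2 · (V_supply/V_out − 1) = 15.5 × (23.8/3.01 − 1) = 15.5 × 6.907 = 107.1 Ω.

R1 ≈ 107 Ω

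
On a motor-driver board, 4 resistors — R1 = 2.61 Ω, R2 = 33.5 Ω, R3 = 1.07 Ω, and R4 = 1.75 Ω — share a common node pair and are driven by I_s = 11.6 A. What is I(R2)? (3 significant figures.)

I ≈ 0.180 A

Conductances: ΣG = 1/2.61 + 1/33.5 + 1/1.07 + 1/1.75 = 1.919 (1/Ω).
By the current-divider rule, I = I_s · G_k/ΣG = 11.6 × 0.01556 = 0.1804 A.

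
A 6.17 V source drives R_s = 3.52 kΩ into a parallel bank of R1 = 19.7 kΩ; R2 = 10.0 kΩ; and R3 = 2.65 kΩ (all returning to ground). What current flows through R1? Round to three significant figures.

I ≈ 0.110 mA

Parallel bank: R_p = 1/(1/19.7 + 1/10.0 + 1/2.65) = 1.894 kΩ.
V_A by voltage divider: V_A = 6.17 × 1.894/(3.52 + 1.894) = 2.158 V.
I(R1) = V_A / R1 = 2.158/19.7 = 0.1095 mA.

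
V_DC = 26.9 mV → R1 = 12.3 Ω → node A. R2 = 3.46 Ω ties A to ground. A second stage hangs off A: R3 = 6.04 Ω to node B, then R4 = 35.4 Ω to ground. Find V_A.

V_A ≈ 5.54 mV

The second stage (R3 + R4 = 41.44 Ω) loads node A in parallel with R2.
R2 ‖ (R3+R4) = 3.193 Ω.
So V_A = 26.9 × 0.2061 = 5.544 mV.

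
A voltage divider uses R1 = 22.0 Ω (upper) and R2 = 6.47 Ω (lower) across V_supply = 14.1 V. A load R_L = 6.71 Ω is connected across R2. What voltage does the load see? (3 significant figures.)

R2 ‖ R_L = (6.47 × 6.71)/(6.47 + 6.71) = 3.294 Ω.
Now apply the divider: V_out = 14.1 × 0.1302 = 1.836 V.

V_out ≈ 1.84 V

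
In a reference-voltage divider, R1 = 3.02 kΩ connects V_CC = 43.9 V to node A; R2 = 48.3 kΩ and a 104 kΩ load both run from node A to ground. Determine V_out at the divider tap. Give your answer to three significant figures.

First combine the lower leg with the load: R2 ‖ R_L = 32.98 kΩ.
Voltage divider with the loaded lower leg: V_out = 43.9 × 32.98/(3.02 + 32.98) = 43.9 × 0.9161 = 40.22 V.
(Unloaded it would be 41.3 V; the load pulls it down.)

V_out ≈ 40.2 V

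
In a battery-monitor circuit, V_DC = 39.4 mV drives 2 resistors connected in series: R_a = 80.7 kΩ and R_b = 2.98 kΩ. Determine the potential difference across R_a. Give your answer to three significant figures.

V ≈ 38.0 mV

ΣR = 80.7 + 2.98 = 83.68 kΩ.
V = V_DC · R/ΣR = 39.4 × 0.9644 = 38.00 mV.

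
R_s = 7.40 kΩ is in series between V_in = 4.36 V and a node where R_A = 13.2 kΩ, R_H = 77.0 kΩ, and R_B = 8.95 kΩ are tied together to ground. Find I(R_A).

Equivalent of the parallel group: R_p = 4.988 kΩ.
V_A = 4.36 × 4.988/12.39 = 1.756 V.
Branch current I = V_A/R_A = 1.756/13.2 = 0.1330 mA.

I ≈ 0.133 mA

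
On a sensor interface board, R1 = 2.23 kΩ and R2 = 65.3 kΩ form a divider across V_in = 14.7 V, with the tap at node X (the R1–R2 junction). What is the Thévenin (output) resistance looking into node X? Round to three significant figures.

R_th ≈ 2.16 kΩ

With V_in suppressed (replaced by a short), R_th = R1 ‖ R2 = (2.230 × 65.3)/(2.230 + 65.3) = 2.156 kΩ.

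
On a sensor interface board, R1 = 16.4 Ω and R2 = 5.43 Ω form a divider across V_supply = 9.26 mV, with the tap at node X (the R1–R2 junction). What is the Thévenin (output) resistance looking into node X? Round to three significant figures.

With V_supply suppressed (replaced by a short), R_th = R1 ‖ R2 = (16.40 × 5.43)/(16.40 + 5.43) = 4.079 Ω.

R_th ≈ 4.08 Ω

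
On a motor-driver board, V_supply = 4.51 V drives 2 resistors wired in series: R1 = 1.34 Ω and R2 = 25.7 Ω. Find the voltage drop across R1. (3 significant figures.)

Total series resistance ΣR = 1.34 + 25.7 = 27.04 Ω.
By the voltage-divider rule, V = 4.51 × 1.340/27.04 = 0.2235 V.

V ≈ 0.223 V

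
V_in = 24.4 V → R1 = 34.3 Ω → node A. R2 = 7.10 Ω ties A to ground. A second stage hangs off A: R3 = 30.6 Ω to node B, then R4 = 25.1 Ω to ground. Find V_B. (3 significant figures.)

V_B ≈ 1.71 V

Node A sees R2 in parallel with the series input of stage 2, R3 + R4 = 55.70 Ω.
R2 ‖ (R3+R4) = 6.297 Ω.
First divider: V_A = V_in · 6.297/(34.3 + 6.297) = 3.785 V.
Stage 2 is unloaded, so V_B = V_A · R4/(R3+R4) = 3.785 × 25.1/55.70 = 1.706 V.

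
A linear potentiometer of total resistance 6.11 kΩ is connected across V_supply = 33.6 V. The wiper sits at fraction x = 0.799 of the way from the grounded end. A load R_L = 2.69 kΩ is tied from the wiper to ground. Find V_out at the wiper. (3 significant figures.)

Split the track: R_lower = x·R_p = 4.882 kΩ, R_upper = (1−x)·R_p = 1.228 kΩ.
(x·R_p) ‖ R_L = 1.734 kΩ.
V_out = 33.6 × 1.734/(1.228 + 1.734) = 19.67 V.

V_out ≈ 19.7 V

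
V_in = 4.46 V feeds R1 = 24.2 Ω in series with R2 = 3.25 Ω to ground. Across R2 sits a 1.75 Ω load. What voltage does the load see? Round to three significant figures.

The load sits in parallel with R2, giving an effective lower resistance R2' = R2·R_L/(R2+R_L) = 1.137 Ω.
Then V_out = V_in · R2'/(R1 + R2') = 4.46 × 1.137/25.34 = 0.2002 V.

V_out ≈ 0.200 V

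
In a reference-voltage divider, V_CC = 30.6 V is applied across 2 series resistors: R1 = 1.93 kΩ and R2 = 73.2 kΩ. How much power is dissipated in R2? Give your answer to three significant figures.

ΣR = 75.13 kΩ → I = 30.6/75.13 = 0.4073 mA.
P(R2) = I²·R2 = (0.4073)² × 73.2 = 12.14 mW.

P ≈ 12.1 mW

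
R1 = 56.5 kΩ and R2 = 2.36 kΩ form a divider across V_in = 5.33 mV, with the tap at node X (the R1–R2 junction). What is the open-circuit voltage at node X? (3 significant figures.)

V_th ≈ 0.214 mV

With X open, the divider is unloaded: V_th = 5.33 × 2.36/58.86 = 0.2137 mV.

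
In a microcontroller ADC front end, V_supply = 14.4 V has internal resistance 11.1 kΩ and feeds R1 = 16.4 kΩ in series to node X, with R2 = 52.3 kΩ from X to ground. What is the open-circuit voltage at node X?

V_th ≈ 9.44 V

R1' = 11.1 + 16.4 = 27.50 kΩ (source resistance + R1).
Open-circuit (no load on X): V_th = V_supply · R2/(R1' + R2) = 14.4 × 52.3/(27.50 + 52.3) = 9.438 V.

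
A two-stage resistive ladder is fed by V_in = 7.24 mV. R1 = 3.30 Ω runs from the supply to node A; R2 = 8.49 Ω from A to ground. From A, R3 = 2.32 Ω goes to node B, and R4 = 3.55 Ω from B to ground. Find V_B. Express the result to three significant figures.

V_B ≈ 2.24 mV

Looking into the second stage from A: R3 + R4 = 5.870 Ω appears in parallel with R2.
Effective lower resistance at A: R2 ‖ 5.870 = 3.470 Ω.
First divider: V_A = V_in · 3.470/(3.30 + 3.470) = 3.711 mV.
V_B = V_A × 0.6048 = 2.244 mV.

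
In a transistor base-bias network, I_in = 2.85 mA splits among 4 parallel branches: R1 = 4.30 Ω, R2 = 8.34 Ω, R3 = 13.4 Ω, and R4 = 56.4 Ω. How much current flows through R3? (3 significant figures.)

Conductances: ΣG = 1/4.30 + 1/8.34 + 1/13.4 + 1/56.4 = 0.4448 (1/Ω).
Current divider: I(R3) = I_in · G_k/ΣG = 2.85 × (0.07463/0.4448) = 2.85 × 0.1678 = 0.4781 mA.

I ≈ 0.478 mA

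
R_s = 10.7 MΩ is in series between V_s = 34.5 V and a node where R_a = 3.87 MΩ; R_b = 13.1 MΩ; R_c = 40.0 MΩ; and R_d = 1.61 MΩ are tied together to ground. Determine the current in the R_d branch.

Combine the parallel branches: R_p = (1/3.87 + 1/13.1 + 1/40.0 + 1/1.61)⁻¹ = 1.020 MΩ.
V_A = 34.5 × 1.020/11.72 = 3.001 V.
I(R_d) = V_A / R_d = 3.001/1.61 = 1.864 µA.

I ≈ 1.86 µA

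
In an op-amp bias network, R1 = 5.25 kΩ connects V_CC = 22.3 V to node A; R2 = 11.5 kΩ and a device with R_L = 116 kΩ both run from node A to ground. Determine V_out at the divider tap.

R2 ‖ R_L = (11.5 × 116)/(11.5 + 116) = 10.46 kΩ.
Now apply the divider: V_out = 22.3 × 0.6659 = 14.85 V.
(Unloaded it would be 15.3 V; the load pulls it down.)

V_out ≈ 14.8 V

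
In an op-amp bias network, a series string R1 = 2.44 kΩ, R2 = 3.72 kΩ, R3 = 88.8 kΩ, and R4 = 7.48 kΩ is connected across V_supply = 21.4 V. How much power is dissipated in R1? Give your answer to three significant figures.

The common current is I = 21.4/102.4 = 0.2089 mA.
P = I²R = 0.04364 × 2.44 = 0.1065 mW.

P ≈ 0.106 mW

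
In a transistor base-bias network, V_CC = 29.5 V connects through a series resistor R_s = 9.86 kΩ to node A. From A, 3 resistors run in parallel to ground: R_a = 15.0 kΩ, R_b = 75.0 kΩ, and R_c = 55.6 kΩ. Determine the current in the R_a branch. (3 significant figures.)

I ≈ 1.00 mA

Equivalent of the parallel group: R_p = 10.21 kΩ.
V_A = 29.5 × 10.21/20.07 = 15.00 V.
Branch current I = V_A/R_a = 15.00/15.0 = 1.000 mA.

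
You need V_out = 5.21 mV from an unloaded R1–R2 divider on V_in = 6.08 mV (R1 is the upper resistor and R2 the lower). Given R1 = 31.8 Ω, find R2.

R2 ≈ 190 Ω

The divider ratio is R2/(R1+R2) = 5.21/6.08 = 0.8569.
R2 = R1 · 0.8569/(1 − 0.8569) = 190.4 Ω.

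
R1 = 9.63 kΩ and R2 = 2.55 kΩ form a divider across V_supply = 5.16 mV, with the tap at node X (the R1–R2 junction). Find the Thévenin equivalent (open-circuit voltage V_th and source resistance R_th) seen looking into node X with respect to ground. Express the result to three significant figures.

With X open, the divider is unloaded: V_th = 5.16 × 2.55/12.18 = 1.080 mV.
Looking into X with the source shorted: R_th = R1·R2/(R1+R2) = 9.630 × 2.55/12.18 = 2.016 kΩ.

V_th ≈ 1.08 mV, R_th ≈ 2.02 kΩ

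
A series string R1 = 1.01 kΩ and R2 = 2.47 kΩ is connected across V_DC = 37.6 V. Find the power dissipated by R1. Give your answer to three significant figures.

The common current is I = 37.6/3.480 = 10.80 mA.
V(R1) = I·R = 10.91 V; P = V·I = 10.91 × 10.80 = 117.9 mW.

P ≈ 118 mW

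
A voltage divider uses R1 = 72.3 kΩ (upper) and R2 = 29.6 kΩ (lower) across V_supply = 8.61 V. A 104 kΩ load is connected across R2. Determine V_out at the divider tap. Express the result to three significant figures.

The load sits in parallel with R2, giving an effective lower resistance R2' = R2·R_L/(R2+R_L) = 23.04 kΩ.
Now apply the divider: V_out = 8.61 × 0.2417 = 2.081 V.

V_out ≈ 2.08 V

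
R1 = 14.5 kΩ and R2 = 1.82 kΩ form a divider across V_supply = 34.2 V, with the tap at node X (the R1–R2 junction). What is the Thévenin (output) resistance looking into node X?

Zeroing V_supply shorts the top of R1 to ground, so R_th = R1 ‖ R2 = 1.617 kΩ.

R_th ≈ 1.62 kΩ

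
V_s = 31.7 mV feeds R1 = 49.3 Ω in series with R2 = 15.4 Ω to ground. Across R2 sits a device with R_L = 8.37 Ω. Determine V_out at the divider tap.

The load sits in parallel with R2, giving an effective lower resistance R2' = R2·R_L/(R2+R_L) = 5.423 Ω.
Voltage divider with the loaded lower leg: V_out = 31.7 × 5.423/(49.3 + 5.423) = 31.7 × 0.09909 = 3.141 mV.

V_out ≈ 3.14 mV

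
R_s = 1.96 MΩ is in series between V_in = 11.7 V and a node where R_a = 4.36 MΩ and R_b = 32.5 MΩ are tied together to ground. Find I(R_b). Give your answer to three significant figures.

I ≈ 0.238 µA

Equivalent of the parallel group: R_p = 3.844 MΩ.
V_A by voltage divider: V_A = 11.7 × 3.844/(1.96 + 3.844) = 7.749 V.
Branch current I = V_A/R_b = 7.749/32.5 = 0.2384 µA.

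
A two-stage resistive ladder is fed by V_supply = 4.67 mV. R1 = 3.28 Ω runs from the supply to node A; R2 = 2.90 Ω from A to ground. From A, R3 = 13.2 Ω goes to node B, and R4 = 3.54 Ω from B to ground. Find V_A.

Looking into the second stage from A: R3 + R4 = 16.74 Ω appears in parallel with R2.
R2 ‖ (R3+R4) = 2.472 Ω.
First divider: V_A = V_supply · 2.472/(3.28 + 2.472) = 2.007 mV.

V_A ≈ 2.01 mV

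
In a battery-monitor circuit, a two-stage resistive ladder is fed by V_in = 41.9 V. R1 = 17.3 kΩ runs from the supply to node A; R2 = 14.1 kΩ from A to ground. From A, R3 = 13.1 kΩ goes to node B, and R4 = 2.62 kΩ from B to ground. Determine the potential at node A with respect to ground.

V_A ≈ 12.6 V

Node A sees R2 in parallel with the series input of stage 2, R3 + R4 = 15.72 kΩ.
R2 ‖ (R3+R4) = 7.433 kΩ.
V_A = 41.9 × 7.433/(17.3 + 7.433) = 12.59 V.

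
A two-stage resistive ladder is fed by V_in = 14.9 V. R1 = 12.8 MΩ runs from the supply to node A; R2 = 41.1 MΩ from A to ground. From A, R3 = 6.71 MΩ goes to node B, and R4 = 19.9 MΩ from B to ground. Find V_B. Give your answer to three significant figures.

Looking into the second stage from A: R3 + R4 = 26.61 MΩ appears in parallel with R2.
Effective lower resistance at A: R2 ‖ 26.61 = 16.15 MΩ.
First divider: V_A = V_in · 16.15/(12.8 + 16.15) = 8.313 V.
Then the unloaded second divider: V_B = V_A × R4/(R3+R4) = 8.313 × 0.7478 = 6.216 V.

V_B ≈ 6.22 V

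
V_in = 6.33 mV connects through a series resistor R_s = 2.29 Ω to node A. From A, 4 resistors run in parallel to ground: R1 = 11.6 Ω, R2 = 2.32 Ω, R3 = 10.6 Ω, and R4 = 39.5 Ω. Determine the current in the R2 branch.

Parallel bank: R_p = 1/(1/11.6 + 1/2.32 + 1/10.6 + 1/39.5) = 1.570 Ω.
V_A = 6.33 × 1.570/3.860 = 2.575 mV.
I(R2) = V_A / R2 = 2.575/2.32 = 1.110 mA.

I ≈ 1.11 mA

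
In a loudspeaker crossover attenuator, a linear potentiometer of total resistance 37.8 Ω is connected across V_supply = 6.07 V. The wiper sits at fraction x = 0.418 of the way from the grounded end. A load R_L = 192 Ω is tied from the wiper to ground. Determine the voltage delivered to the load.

V_out ≈ 2.42 V

Lower segment x·R_p = 15.80 Ω; upper segment (1−x)·R_p = 22.00 Ω.
R_L loads the lower segment: effective lower R = 14.60 Ω.
Loaded-divider output: V_out = 6.07 × 0.3989 = 2.421 V.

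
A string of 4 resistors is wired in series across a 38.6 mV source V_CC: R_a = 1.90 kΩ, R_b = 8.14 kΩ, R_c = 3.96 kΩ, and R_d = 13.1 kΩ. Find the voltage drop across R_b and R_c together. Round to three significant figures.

V ≈ 17.2 mV

Total series resistance ΣR = 1.90 + 8.14 + 3.96 + 13.1 = 27.10 kΩ.
R_{R_b..R_c} = 8.14 + 3.96 = 12.10 kΩ.
By the voltage-divider rule, V = 38.6 × 12.10/27.10 = 17.23 mV.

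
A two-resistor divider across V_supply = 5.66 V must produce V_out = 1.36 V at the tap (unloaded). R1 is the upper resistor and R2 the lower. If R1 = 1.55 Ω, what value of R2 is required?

R2 ≈ 0.490 Ω

Required fraction k = V_out/V_supply = 0.2403.
R2 = R1 · 0.2403/(1 − 0.2403) = 0.4902 Ω.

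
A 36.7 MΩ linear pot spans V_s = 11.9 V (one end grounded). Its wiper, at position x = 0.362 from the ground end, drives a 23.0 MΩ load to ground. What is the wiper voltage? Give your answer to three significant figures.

The pot divides into 23.41 MΩ above the wiper and 13.29 MΩ below.
Lower segment in parallel with the load: 13.29 ‖ 23.0 = 8.421 MΩ.
Then V_out = V_s · 8.421/(23.41 + 8.421) = 3.148 V.

V_out ≈ 3.15 V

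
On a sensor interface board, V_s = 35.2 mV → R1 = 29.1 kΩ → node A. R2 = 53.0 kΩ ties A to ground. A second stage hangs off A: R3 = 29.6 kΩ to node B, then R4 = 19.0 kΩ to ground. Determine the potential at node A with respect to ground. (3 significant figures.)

Node A sees R2 in parallel with the series input of stage 2, R3 + R4 = 48.60 kΩ.
R2 ‖ (R3+R4) = 25.35 kΩ.
V_A = 35.2 × 25.35/(29.1 + 25.35) = 16.39 mV.

V_A ≈ 16.4 mV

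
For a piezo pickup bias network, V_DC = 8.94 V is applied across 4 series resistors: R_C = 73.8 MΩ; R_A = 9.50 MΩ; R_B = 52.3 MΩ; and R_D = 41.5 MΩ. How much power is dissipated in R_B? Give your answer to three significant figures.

The common current is I = 8.94/177.1 = 0.05048 µA.
V(R_B) = I·R = 2.640 V; P = V·I = 2.640 × 0.05048 = 0.1333 µW.

P ≈ 0.133 µW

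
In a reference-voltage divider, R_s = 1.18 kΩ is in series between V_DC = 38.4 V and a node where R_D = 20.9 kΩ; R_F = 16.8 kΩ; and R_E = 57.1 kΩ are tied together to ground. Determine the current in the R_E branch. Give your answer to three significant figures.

Parallel bank: R_p = 1/(1/20.9 + 1/16.8 + 1/57.1) = 8.007 kΩ.
V_A by voltage divider: V_A = 38.4 × 8.007/(1.18 + 8.007) = 33.47 V.
I(R_E) = V_A / R_E = 33.47/57.1 = 0.5861 mA.

I ≈ 0.586 mA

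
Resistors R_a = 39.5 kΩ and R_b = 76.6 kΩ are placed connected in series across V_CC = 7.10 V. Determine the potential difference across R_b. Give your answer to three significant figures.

V ≈ 4.68 V

ΣR = 39.5 + 76.6 = 116.1 kΩ.
By the voltage-divider rule, V = 7.10 × 76.60/116.1 = 4.684 V.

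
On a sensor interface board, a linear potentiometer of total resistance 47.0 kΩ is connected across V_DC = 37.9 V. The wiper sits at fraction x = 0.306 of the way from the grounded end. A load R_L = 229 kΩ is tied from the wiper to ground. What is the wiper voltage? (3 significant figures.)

V_out ≈ 11.1 V

Split the track: R_lower = x·R_p = 14.38 kΩ, R_upper = (1−x)·R_p = 32.62 kΩ.
R_L loads the lower segment: effective lower R = 13.53 kΩ.
V_out = 37.9 × 13.53/(32.62 + 13.53) = 11.11 V.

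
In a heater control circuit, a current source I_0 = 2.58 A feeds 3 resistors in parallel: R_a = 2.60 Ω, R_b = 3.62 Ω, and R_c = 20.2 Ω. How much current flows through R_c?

I ≈ 0.180 A

ΣG = 1/2.60 + 1/3.62 + 1/20.2 = 0.7104.
Current divider: I(R_c) = I_0 · G_k/ΣG = 2.58 × (0.04950/0.7104) = 2.58 × 0.06969 = 0.1798 A.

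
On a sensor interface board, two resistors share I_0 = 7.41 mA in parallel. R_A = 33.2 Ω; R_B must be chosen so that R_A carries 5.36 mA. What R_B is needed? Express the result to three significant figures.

Two-branch current divider: I_A = I_0 · R_B/(R_A + R_B).
5.36/7.41 = R_B/(R_A + R_B) → R_B = R_A · (0.7233)/(1 − 0.7233) = 33.2 × 2.615 = 86.81 Ω.

R_B ≈ 86.8 Ω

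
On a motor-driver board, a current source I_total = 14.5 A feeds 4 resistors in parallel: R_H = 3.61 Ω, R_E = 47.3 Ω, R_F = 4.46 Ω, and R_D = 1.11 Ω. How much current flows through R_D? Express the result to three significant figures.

Conductances: ΣG = 1/3.61 + 1/47.3 + 1/4.46 + 1/1.11 = 1.423 (1/Ω).
Current divider: I(R_D) = I_total · G_k/ΣG = 14.5 × (0.9009/1.423) = 14.5 × 0.6330 = 9.178 A.

I ≈ 9.18 A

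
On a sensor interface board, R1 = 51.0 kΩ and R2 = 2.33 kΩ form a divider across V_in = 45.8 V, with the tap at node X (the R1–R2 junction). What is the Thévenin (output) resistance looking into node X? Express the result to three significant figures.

R_th ≈ 2.23 kΩ

Zeroing V_in shorts the top of R1 to ground, so R_th = R1 ‖ R2 = 2.228 kΩ.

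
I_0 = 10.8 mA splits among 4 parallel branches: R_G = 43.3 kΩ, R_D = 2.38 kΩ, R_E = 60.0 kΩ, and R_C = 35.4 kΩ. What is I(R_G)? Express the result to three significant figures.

Total conductance ΣG = 1/43.3 + 1/2.38 + 1/60.0 + 1/35.4 = 0.4882 (units of 1/kΩ).
Current divider: I(R_G) = I_0 · G_k/ΣG = 10.8 × (0.02309/0.4882) = 10.8 × 0.04731 = 0.5109 mA.

I ≈ 0.511 mA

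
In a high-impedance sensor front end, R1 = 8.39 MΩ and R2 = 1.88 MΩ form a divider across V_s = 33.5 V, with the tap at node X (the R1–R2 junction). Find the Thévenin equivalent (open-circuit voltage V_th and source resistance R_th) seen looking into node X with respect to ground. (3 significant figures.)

V_th is the unloaded tap voltage: V_s · R2/(R1+R2) = 33.5 × 0.1831 = 6.132 V.
Zeroing V_s shorts the top of R1 to ground, so R_th = R1 ‖ R2 = 1.536 MΩ.

V_th ≈ 6.13 V, R_th ≈ 1.54 MΩ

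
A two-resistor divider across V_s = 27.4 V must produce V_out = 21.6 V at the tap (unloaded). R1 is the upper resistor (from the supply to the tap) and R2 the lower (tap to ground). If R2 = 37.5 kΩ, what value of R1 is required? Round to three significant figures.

V_out/V_s = R2/(R1+R2) = 0.7883.
So R1 = R2 · (V_s/V_out − 1) = 37.5 × (27.4/21.6 − 1) = 37.5 × 0.2685 = 10.07 kΩ.

R1 ≈ 10.1 kΩ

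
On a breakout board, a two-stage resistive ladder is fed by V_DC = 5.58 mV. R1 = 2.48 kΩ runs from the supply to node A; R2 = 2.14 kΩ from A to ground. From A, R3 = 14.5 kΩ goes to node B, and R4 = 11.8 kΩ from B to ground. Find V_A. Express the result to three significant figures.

Looking into the second stage from A: R3 + R4 = 26.30 kΩ appears in parallel with R2.
Effective lower resistance at A: R2 ‖ 26.30 = 1.979 kΩ.
V_A = 5.58 × 1.979/(2.48 + 1.979) = 2.477 mV.

V_A ≈ 2.48 mV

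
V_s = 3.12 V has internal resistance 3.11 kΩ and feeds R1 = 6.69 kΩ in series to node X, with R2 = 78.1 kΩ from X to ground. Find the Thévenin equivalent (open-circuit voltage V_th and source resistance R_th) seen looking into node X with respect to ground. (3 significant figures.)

V_th ≈ 2.77 V, R_th ≈ 8.71 kΩ

R1' = 3.11 + 6.69 = 9.800 kΩ (source resistance + R1).
Open-circuit (no load on X): V_th = V_s · R2/(R1' + R2) = 3.12 × 78.1/(9.800 + 78.1) = 2.772 V.
Looking into X with the source shorted: R_th = R1'·R2/(R1'+R2) = 9.800 × 78.1/87.90 = 8.707 kΩ.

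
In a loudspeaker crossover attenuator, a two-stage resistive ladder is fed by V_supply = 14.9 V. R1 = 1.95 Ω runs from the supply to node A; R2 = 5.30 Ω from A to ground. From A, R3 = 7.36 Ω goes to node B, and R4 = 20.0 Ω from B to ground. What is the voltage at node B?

Looking into the second stage from A: R3 + R4 = 27.36 Ω appears in parallel with R2.
R2 ‖ (R3+R4) = 4.440 Ω.
First divider: V_A = V_supply · 4.440/(1.95 + 4.440) = 10.35 V.
Stage 2 is unloaded, so V_B = V_A · R4/(R3+R4) = 10.35 × 20.0/27.36 = 7.568 V.

V_B ≈ 7.57 V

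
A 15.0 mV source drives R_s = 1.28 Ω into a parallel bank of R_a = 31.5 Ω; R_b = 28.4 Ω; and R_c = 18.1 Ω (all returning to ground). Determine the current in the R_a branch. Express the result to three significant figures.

I ≈ 0.412 mA

Parallel bank: R_p = 1/(1/31.5 + 1/28.4 + 1/18.1) = 8.183 Ω.
V_A = 15.0 × 8.183/9.463 = 12.97 mV.
I(R_a) = V_A / R_a = 12.97/31.5 = 0.4118 mA.
(Equivalently: I_total = 1.585 mA, then current-divider fraction G_k/ΣG = 0.2598.)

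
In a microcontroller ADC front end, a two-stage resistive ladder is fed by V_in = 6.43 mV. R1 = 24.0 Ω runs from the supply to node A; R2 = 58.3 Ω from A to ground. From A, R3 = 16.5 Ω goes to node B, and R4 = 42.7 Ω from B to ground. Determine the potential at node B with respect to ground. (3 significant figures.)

Node A sees R2 in parallel with the series input of stage 2, R3 + R4 = 59.20 Ω.
R2 ‖ (R3+R4) = 29.37 Ω.
So V_A = 6.43 × 0.5503 = 3.539 mV.
V_B = V_A × 0.7213 = 2.552 mV.

V_B ≈ 2.55 mV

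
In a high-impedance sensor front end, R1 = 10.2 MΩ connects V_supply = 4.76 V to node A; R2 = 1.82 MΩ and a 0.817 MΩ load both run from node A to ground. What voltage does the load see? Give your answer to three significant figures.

V_out ≈ 0.249 V

First combine the lower leg with the load: R2 ‖ R_L = 0.5639 MΩ.
Then V_out = V_supply · R2'/(R1 + R2') = 4.76 × 0.5639/10.76 = 0.2494 V.
(Unloaded it would be 0.721 V; the load pulls it down.)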